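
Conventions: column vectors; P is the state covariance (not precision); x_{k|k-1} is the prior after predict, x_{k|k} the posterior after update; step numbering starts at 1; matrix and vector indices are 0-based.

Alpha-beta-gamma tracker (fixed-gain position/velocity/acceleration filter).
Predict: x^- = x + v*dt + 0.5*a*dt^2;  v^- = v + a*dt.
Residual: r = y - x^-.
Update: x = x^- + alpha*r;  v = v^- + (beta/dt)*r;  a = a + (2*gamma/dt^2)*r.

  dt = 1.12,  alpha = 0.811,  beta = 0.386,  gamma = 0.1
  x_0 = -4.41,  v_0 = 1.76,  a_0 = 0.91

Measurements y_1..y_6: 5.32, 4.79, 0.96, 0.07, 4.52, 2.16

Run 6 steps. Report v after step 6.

step 1: x_pred=-1.8680  r=7.1880  x^+=3.9615  v^+=5.2565  a^+=2.0561
step 2: x_pred=11.1383  r=-6.3483  x^+=5.9898  v^+=5.3714  a^+=1.0439
step 3: x_pred=12.6605  r=-11.7005  x^+=3.1714  v^+=2.5080  a^+=-0.8216
step 4: x_pred=5.4651  r=-5.3951  x^+=1.0897  v^+=-0.2716  a^+=-1.6818
step 5: x_pred=-0.2693  r=4.7893  x^+=3.6148  v^+=-0.5046  a^+=-0.9182
step 6: x_pred=2.4738  r=-0.3138  x^+=2.2193  v^+=-1.6411  a^+=-0.9682

v_post = -1.6411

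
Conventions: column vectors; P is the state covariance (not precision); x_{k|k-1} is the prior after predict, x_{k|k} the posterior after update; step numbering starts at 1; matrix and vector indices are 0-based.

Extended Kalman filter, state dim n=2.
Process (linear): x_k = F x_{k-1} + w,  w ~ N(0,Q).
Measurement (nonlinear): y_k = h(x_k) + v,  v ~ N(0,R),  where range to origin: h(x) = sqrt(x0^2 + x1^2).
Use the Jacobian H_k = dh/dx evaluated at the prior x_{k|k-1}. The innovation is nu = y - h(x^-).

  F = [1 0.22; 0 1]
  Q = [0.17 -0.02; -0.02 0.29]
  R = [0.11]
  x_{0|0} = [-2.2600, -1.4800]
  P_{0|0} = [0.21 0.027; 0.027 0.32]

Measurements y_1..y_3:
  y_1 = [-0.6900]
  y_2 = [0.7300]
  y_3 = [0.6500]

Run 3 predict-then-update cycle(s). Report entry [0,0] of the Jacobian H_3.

H_jac[0,0] = -0.0374

step 1: x^-=[-2.5856, -1.4800]  P^-=[0.4074 0.0774; 0.0774 0.6100]  H_jac=[-0.8679 -0.4968]  S=[0.6341]  K=[-0.6182; -0.5838]  nu=[-3.6692]  x^+=[-0.3174, 0.6621]  P^+=[0.1650 -0.1515; -0.1515 0.3939]
step 2: x^-=[-0.1717, 0.6621]  P^-=[0.2875 -0.0848; -0.0848 0.6839]  H_jac=[-0.2510 0.9680]  S=[0.8101]  K=[-0.1904; 0.8434]  nu=[0.0460]  x^+=[-0.1804, 0.7009]  P^+=[0.2581 0.0453; 0.0453 0.1076]
step 3: x^-=[-0.0262, 0.7009]  P^-=[0.4532 0.0490; 0.0490 0.3976]  H_jac=[-0.0374 0.9993]  S=[0.5040]  K=[0.0634; 0.7847]  nu=[-0.0514]  x^+=[-0.0295, 0.6606]  P^+=[0.4512 0.0239; 0.0239 0.0873]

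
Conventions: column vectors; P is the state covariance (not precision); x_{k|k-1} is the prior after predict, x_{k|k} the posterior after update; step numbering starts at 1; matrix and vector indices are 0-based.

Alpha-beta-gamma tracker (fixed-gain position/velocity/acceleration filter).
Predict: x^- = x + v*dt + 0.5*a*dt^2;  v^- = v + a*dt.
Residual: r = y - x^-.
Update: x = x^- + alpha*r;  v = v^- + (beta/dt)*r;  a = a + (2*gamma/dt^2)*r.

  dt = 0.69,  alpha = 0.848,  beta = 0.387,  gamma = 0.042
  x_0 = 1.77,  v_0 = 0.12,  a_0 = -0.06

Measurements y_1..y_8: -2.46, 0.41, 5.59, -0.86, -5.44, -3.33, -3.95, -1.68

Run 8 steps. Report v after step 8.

v_post = 0.2892

step 1: x_pred=1.8385  r=-4.2985  x^+=-1.8066  v^+=-2.3323  a^+=-0.8184
step 2: x_pred=-3.6107  r=4.0207  x^+=-0.2012  v^+=-0.6419  a^+=-0.1090
step 3: x_pred=-0.6700  r=6.2600  x^+=4.6385  v^+=2.7939  a^+=0.9955
step 4: x_pred=6.8033  r=-7.6633  x^+=0.3048  v^+=-0.8173  a^+=-0.3566
step 5: x_pred=-0.3440  r=-5.0960  x^+=-4.6654  v^+=-3.9215  a^+=-1.2557
step 6: x_pred=-7.6702  r=4.3402  x^+=-3.9897  v^+=-2.3537  a^+=-0.4899
step 7: x_pred=-5.7304  r=1.7804  x^+=-4.2206  v^+=-1.6932  a^+=-0.1758
step 8: x_pred=-5.4308  r=3.7508  x^+=-2.2501  v^+=0.2892  a^+=0.4859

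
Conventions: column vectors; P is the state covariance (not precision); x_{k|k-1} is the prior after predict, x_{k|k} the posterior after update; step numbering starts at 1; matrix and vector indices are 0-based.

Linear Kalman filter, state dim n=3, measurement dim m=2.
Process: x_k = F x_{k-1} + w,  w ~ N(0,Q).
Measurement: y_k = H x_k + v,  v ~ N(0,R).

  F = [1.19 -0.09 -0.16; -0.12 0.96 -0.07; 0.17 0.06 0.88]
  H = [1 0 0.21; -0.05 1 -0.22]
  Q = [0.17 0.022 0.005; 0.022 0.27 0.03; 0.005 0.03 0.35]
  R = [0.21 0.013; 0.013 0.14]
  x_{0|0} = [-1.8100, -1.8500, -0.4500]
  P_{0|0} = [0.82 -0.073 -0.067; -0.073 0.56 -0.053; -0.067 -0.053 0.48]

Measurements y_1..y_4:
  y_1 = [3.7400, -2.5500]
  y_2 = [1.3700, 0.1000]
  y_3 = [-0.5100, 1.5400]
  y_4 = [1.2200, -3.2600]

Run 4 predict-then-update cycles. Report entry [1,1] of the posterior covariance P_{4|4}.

step 1: x^-=[-1.9154, -1.5273, -0.8147]  P^-=[1.3876 -0.2102 0.0325; -0.2102 0.8231 -0.0321; 0.0325 -0.0321 0.7203]  S=[1.6431 -0.3141; -0.3141 1.0373]  K=[0.8448 -0.0206; 0.0243 0.8178; 0.0811 -0.1607]  nu=[5.8265, -1.2977]  x^+=[3.0333, -2.4470, -0.1333]  P^+=[0.2037 -0.0096 -0.1267; -0.0096 0.1409 0.1206; -0.1267 0.1206 0.6745]
step 2: x^-=[3.8512, -2.7037, 0.2515]  P^-=[0.5307 -0.0324 -0.1900; -0.0324 0.3899 0.1072; -0.1900 0.1072 0.8534]  S=[0.6985 -0.0191; -0.0191 0.5245]  K=[0.7024 -0.0072; 0.0050 0.7018; -0.0192 -0.1362]  nu=[-2.5340, 3.0516]  x^+=[2.0494, -0.5747, -0.1155]  P^+=[0.1858 -0.0228 -0.1829; -0.0228 0.1317 0.1571; -0.1829 0.1571 0.8435]
step 3: x^-=[2.5090, -0.7896, 0.2123]  P^-=[0.5349 -0.0442 -0.2787; -0.0442 0.3793 0.1318; -0.2787 0.1318 0.9704]  S=[0.6706 -0.0109; -0.0109 0.5079]  K=[0.7103 -0.0038; -0.0134 0.6938; -0.1139 -0.1358]  nu=[-3.0636, 2.5017]  x^+=[0.3236, 0.9871, 0.2215]  P^+=[0.1965 -0.0311 -0.2257; -0.0311 0.1345 0.1778; -0.2257 0.1778 0.9527]
step 4: x^-=[0.2608, 0.8933, 0.3091]  P^-=[0.5715 -0.0546 -0.3379; -0.0546 0.3810 0.1462; -0.3379 0.1462 1.0445]  S=[0.6857 -0.0099; -0.0099 0.5066]  K=[0.7300 -0.0033; -0.0249 0.6933; -0.1749 -0.1351]  nu=[0.8942, -4.0722]  x^+=[0.9270, -1.9525, 0.7028]  P^+=[0.2061 -0.0360 -0.2516; -0.0360 0.1366 0.1895; -0.2516 0.1895 1.0148]

P_post[1,1] = 0.1366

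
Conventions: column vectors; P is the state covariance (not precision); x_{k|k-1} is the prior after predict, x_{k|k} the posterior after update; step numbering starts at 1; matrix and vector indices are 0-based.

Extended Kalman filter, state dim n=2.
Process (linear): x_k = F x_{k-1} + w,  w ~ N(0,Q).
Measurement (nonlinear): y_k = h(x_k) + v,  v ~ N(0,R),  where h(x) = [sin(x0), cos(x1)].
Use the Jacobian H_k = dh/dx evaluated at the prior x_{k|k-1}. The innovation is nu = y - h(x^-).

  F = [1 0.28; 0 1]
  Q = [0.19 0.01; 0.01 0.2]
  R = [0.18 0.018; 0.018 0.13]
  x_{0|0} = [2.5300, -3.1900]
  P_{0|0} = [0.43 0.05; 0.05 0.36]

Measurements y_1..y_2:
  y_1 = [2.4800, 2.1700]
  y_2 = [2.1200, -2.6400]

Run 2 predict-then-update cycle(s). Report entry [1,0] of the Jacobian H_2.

step 1: x^-=[1.6368, -3.1900]  P^-=[0.6762 0.1608; 0.1608 0.5600]  H_jac=[-0.0660 0.0000; 0.0000 -0.0484]  S=[0.1829 0.0185; 0.0185 0.1313]  K=[-0.2412 -0.0252; -0.0376 -0.2011]  nu=[1.4822, 3.1688]  x^+=[1.1992, -3.8829]  P^+=[0.6653 0.1576; 0.1576 0.5542]
step 2: x^-=[0.1120, -3.8829]  P^-=[0.9869 0.3227; 0.3227 0.7542]  H_jac=[0.9937 0.0000; 0.0000 -0.6752]  S=[1.1546 -0.1985; -0.1985 0.4739]  K=[0.8302 -0.1120; 0.1002 -1.0327]  nu=[2.0082, -1.9024]  x^+=[1.9923, -1.7171]  P^+=[0.1483 -0.0006; -0.0006 0.1961]

H_jac[1,0] = 0.0000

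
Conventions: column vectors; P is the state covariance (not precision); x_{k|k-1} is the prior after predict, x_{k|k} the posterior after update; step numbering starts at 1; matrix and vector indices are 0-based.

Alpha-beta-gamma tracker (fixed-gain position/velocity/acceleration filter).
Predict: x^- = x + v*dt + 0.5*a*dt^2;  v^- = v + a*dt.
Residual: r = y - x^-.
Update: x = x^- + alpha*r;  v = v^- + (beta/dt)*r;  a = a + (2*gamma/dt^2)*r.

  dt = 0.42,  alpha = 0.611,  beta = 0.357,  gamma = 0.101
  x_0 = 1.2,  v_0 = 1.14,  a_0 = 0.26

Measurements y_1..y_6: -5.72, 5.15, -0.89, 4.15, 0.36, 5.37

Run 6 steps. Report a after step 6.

step 1: x_pred=1.7017  r=-7.4217  x^+=-2.8329  v^+=-5.0593  a^+=-8.2388
step 2: x_pred=-5.6845  r=10.8345  x^+=0.9354  v^+=0.6898  a^+=4.1680
step 3: x_pred=1.5927  r=-2.4827  x^+=0.0758  v^+=0.3300  a^+=1.3251
step 4: x_pred=0.3313  r=3.8187  x^+=2.6645  v^+=4.1325  a^+=5.6980
step 5: x_pred=4.9027  r=-4.5427  x^+=2.1271  v^+=2.6643  a^+=0.4960
step 6: x_pred=3.2899  r=2.0801  x^+=4.5608  v^+=4.6408  a^+=2.8780

a_post = 2.8780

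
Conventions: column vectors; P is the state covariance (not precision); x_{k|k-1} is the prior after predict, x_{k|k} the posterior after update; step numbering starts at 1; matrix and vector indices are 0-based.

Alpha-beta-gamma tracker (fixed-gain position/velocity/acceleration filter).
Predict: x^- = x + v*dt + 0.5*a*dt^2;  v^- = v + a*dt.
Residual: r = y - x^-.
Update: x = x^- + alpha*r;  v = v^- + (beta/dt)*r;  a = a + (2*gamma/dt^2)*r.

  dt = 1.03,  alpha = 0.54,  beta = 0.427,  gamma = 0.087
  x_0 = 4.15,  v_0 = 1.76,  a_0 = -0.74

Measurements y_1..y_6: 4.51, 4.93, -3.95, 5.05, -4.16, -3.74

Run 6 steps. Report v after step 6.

v_post = -2.4645

step 1: x_pred=5.5703  r=-1.0603  x^+=4.9977  v^+=0.5583  a^+=-0.9139
step 2: x_pred=5.0879  r=-0.1579  x^+=5.0027  v^+=-0.4485  a^+=-0.9398
step 3: x_pred=4.0421  r=-7.9921  x^+=-0.2736  v^+=-4.7298  a^+=-2.2506
step 4: x_pred=-6.3391  r=11.3891  x^+=-0.1890  v^+=-2.3264  a^+=-0.3827
step 5: x_pred=-2.7882  r=-1.3718  x^+=-3.5290  v^+=-3.2892  a^+=-0.6077
step 6: x_pred=-7.2392  r=3.4992  x^+=-5.3496  v^+=-2.4645  a^+=-0.0337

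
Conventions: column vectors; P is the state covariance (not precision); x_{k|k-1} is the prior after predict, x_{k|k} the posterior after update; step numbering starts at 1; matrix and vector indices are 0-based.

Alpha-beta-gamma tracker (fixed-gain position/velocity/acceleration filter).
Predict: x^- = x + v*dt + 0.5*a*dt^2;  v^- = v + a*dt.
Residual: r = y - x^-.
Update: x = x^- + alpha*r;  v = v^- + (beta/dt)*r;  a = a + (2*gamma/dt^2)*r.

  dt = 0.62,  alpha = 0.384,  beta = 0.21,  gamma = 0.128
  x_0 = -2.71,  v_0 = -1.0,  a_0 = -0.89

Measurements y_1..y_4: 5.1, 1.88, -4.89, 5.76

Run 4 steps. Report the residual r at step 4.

resid = 2.1070

step 1: x_pred=-3.5011  r=8.6011  x^+=-0.1983  v^+=1.3615  a^+=4.8381
step 2: x_pred=1.5757  r=0.3043  x^+=1.6926  v^+=4.4641  a^+=5.0407
step 3: x_pred=5.4292  r=-10.3192  x^+=1.4666  v^+=4.0942  a^+=-1.8316
step 4: x_pred=3.6530  r=2.1070  x^+=4.4621  v^+=3.6723  a^+=-0.4283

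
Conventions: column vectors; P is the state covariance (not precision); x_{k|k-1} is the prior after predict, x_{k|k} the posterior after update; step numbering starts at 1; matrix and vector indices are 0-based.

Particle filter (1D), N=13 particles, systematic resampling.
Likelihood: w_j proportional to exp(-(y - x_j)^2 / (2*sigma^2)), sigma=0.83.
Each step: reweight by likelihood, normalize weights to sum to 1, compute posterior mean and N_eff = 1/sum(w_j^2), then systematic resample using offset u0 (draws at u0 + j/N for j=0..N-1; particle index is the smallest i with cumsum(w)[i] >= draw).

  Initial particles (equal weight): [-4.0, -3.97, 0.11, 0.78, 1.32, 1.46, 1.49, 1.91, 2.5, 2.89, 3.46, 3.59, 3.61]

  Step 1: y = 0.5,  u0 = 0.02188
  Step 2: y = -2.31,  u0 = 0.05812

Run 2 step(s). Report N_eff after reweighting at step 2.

step 1: w=[0.0000, 0.0000, 0.2377, 0.2507, 0.1629, 0.1360, 0.1303, 0.0627, 0.0146, 0.0042, 0.0005, 0.0003, 0.0002]  mean=1.0011  Neff=5.3902  idx=[2, 2, 2, 3, 3, 3, 3, 4, 4, 5, 6, 6, 7]
step 2: w=[0.3039, 0.3039, 0.3039, 0.0208, 0.0208, 0.0208, 0.0208, 0.0015, 0.0015, 0.0007, 0.0006, 0.0006, 0.0001]  mean=0.1722  Neff=3.5870  idx=[0, 0, 0, 0, 1, 1, 1, 1, 2, 2, 2, 2, 6]

N_eff = 3.5870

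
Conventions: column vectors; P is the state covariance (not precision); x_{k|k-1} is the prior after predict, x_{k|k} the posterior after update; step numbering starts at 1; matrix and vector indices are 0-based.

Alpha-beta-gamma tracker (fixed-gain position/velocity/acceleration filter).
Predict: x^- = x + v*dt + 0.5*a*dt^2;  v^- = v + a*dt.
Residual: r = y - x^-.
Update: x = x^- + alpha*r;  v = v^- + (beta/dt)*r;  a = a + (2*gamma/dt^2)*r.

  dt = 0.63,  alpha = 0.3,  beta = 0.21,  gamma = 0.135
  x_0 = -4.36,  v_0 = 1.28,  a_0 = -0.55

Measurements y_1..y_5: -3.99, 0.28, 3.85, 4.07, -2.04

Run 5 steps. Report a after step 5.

a_post = -3.0806

step 1: x_pred=-3.6627  r=-0.3273  x^+=-3.7609  v^+=0.8244  a^+=-0.7726
step 2: x_pred=-3.3949  r=3.6749  x^+=-2.2924  v^+=1.5626  a^+=1.7273
step 3: x_pred=-0.9652  r=4.8152  x^+=0.4794  v^+=4.2559  a^+=5.0029
step 4: x_pred=4.1534  r=-0.0834  x^+=4.1284  v^+=7.3799  a^+=4.9462
step 5: x_pred=9.7593  r=-11.7993  x^+=6.2195  v^+=6.5629  a^+=-3.0806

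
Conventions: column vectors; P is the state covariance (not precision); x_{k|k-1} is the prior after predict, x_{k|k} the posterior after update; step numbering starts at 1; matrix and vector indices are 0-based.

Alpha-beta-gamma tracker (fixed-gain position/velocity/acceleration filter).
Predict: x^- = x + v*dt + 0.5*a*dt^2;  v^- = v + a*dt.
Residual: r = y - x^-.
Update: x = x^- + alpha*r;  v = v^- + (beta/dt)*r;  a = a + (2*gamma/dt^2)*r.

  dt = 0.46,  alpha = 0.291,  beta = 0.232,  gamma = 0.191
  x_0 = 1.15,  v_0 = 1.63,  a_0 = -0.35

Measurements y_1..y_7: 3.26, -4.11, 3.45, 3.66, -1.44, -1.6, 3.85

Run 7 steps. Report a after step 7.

step 1: x_pred=1.8628  r=1.3972  x^+=2.2694  v^+=2.1737  a^+=2.1724
step 2: x_pred=3.4991  r=-7.6091  x^+=1.2849  v^+=-0.6646  a^+=-11.5642
step 3: x_pred=-0.2444  r=3.6944  x^+=0.8307  v^+=-4.1209  a^+=-4.8948
step 4: x_pred=-1.5828  r=5.2428  x^+=-0.0572  v^+=-3.7284  a^+=4.5700
step 5: x_pred=-1.2887  r=-0.1513  x^+=-1.3327  v^+=-1.7025  a^+=4.2969
step 6: x_pred=-1.6612  r=0.0612  x^+=-1.6434  v^+=0.3050  a^+=4.4074
step 7: x_pred=-1.0368  r=4.8868  x^+=0.3852  v^+=4.7971  a^+=13.2296

a_post = 13.2296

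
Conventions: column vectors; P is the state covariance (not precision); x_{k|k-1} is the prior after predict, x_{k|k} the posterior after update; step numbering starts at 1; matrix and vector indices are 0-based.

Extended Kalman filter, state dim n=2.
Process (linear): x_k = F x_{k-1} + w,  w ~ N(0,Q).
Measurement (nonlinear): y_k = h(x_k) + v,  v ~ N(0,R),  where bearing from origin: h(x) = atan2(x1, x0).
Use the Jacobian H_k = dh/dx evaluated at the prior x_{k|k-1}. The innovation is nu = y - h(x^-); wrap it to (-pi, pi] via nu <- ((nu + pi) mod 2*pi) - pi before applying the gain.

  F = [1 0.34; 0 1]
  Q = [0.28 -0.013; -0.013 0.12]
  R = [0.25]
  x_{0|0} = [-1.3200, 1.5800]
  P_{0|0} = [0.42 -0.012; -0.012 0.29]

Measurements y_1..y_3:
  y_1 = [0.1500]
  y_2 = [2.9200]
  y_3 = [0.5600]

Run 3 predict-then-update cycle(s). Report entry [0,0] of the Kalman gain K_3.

step 1: x^-=[-0.7828, 1.5800]  P^-=[0.7254 0.0736; 0.0736 0.4100]  H_jac=[-0.5082 -0.2518]  S=[0.4821]  K=[-0.8030; -0.2917]  nu=[-1.8808]  x^+=[0.7274, 2.1286]  P^+=[0.4145 -0.0393; -0.0393 0.3690]
step 2: x^-=[1.4511, 2.1286]  P^-=[0.7104 0.0731; 0.0731 0.4890]  H_jac=[-0.3207 0.2187]  S=[0.3362]  K=[-0.6302; 0.2482]  nu=[1.9476]  x^+=[0.2238, 2.6121]  P^+=[0.5769 0.1257; 0.1257 0.4683]
step 3: x^-=[1.1119, 2.6121]  P^-=[0.9965 0.2719; 0.2719 0.5883]  H_jac=[-0.3241 0.1380]  S=[0.3416]  K=[-0.8358; -0.0204]  nu=[-0.6083]  x^+=[1.6204, 2.6245]  P^+=[0.7580 0.2661; 0.2661 0.5881]

K[0,0] = -0.8358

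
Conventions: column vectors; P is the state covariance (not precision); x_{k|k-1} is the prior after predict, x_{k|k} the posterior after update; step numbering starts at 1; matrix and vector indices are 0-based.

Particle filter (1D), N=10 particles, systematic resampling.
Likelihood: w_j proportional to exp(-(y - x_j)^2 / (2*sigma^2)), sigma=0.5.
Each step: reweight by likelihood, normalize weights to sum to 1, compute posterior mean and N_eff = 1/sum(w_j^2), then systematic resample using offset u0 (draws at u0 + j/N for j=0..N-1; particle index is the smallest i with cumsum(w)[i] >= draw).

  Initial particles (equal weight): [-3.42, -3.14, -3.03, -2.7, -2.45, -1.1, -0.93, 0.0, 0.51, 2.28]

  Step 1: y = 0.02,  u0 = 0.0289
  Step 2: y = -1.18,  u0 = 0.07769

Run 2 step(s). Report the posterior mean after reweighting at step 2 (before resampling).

post_mean = -0.8690

step 1: w=[0.0000, 0.0000, 0.0000, 0.0000, 0.0000, 0.0437, 0.0882, 0.5361, 0.3319, 0.0000]  mean=0.0392  Neff=2.4551  idx=[5, 6, 7, 7, 7, 7, 7, 8, 8, 8]
step 2: w=[0.4511, 0.4033, 0.0282, 0.0282, 0.0282, 0.0282, 0.0282, 0.0015, 0.0015, 0.0015]  mean=-0.8690  Neff=2.7017  idx=[0, 0, 0, 0, 1, 1, 1, 1, 2, 6]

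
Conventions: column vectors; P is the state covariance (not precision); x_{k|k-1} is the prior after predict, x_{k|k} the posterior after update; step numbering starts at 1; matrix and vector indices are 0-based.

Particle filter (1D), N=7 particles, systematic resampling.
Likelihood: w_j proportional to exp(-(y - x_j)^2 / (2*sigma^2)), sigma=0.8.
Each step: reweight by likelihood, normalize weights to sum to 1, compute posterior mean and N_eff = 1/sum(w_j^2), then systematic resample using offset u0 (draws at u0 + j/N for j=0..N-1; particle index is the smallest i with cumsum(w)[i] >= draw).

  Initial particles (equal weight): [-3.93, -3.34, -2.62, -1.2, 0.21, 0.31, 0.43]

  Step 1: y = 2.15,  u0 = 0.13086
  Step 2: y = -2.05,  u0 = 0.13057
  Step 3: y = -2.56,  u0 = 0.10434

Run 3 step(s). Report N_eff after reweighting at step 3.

step 1: w=[0.0000, 0.0000, 0.0000, 0.0007, 0.2368, 0.3182, 0.4443]  mean=0.3386  Neff=2.8192  idx=[4, 5, 5, 6, 6, 6, 6]
step 2: w=[0.2401, 0.1673, 0.1673, 0.1063, 0.1063, 0.1063, 0.1063]  mean=0.3370  Neff=6.2951  idx=[0, 1, 2, 2, 4, 5, 6]
step 3: w=[0.2472, 0.1591, 0.1591, 0.1591, 0.0918, 0.0918, 0.0918]  mean=0.3183  Neff=6.1600  idx=[0, 1, 1, 2, 3, 5, 6]

N_eff = 6.1600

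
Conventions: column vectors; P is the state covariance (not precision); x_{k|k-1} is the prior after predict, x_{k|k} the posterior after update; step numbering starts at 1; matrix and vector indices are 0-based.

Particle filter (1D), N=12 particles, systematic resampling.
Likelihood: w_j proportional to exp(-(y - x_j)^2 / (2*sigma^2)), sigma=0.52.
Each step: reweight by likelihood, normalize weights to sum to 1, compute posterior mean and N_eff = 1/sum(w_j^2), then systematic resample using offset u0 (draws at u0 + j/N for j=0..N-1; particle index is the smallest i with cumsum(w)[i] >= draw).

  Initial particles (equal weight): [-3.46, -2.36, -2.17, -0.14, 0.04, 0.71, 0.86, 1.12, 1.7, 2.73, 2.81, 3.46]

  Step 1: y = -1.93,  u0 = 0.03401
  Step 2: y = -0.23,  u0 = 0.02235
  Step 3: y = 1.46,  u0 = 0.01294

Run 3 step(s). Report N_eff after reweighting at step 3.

N_eff = 10.2831

step 1: w=[0.0081, 0.4369, 0.5529, 0.0016, 0.0005, 0.0000, 0.0000, 0.0000, 0.0000, 0.0000, 0.0000, 0.0000]  mean=-2.2591  Neff=2.0136  idx=[1, 1, 1, 1, 1, 2, 2, 2, 2, 2, 2, 2]
step 2: w=[0.0292, 0.0292, 0.0292, 0.0292, 0.0292, 0.1220, 0.1220, 0.1220, 0.1220, 0.1220, 0.1220, 0.1220]  mean=-2.1977  Neff=9.2206  idx=[0, 3, 5, 6, 6, 7, 8, 8, 9, 10, 10, 11]
step 3: w=[0.0072, 0.0072, 0.0986, 0.0986, 0.0986, 0.0986, 0.0986, 0.0986, 0.0986, 0.0986, 0.0986, 0.0986]  mean=-2.1727  Neff=10.2831  idx=[1, 2, 3, 4, 5, 6, 7, 7, 8, 9, 10, 11]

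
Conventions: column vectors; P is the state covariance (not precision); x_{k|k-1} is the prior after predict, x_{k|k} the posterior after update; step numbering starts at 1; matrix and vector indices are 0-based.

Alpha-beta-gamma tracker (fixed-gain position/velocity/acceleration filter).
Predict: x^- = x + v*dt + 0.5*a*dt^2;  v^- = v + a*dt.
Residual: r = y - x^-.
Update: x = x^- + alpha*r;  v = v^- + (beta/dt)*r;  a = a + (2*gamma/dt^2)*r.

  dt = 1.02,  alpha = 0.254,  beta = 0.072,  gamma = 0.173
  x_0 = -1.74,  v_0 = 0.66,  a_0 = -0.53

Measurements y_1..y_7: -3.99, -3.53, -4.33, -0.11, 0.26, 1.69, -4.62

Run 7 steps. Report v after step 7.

step 1: x_pred=-1.3425  r=-2.6475  x^+=-2.0150  v^+=-0.0675  a^+=-1.4105
step 2: x_pred=-2.8175  r=-0.7125  x^+=-2.9985  v^+=-1.5564  a^+=-1.6474
step 3: x_pred=-5.4430  r=1.1130  x^+=-5.1603  v^+=-3.1582  a^+=-1.2772
step 4: x_pred=-9.0462  r=8.9362  x^+=-6.7764  v^+=-3.8302  a^+=1.6946
step 5: x_pred=-9.8017  r=10.0617  x^+=-7.2460  v^+=-1.3915  a^+=5.0408
step 6: x_pred=-6.0431  r=7.7331  x^+=-4.0789  v^+=4.2959  a^+=7.6125
step 7: x_pred=4.2630  r=-8.8830  x^+=2.0067  v^+=11.4337  a^+=4.6584

v_post = 11.4337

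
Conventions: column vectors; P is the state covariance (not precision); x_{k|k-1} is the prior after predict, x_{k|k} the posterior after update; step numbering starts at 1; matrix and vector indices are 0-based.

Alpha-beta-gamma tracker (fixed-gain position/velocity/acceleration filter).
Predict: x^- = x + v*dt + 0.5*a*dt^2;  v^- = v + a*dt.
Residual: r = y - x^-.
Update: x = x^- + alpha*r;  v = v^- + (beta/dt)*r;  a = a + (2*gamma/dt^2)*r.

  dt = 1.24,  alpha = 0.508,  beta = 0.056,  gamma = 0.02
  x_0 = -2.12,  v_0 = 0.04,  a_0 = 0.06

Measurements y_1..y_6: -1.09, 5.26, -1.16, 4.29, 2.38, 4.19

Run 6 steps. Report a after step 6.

step 1: x_pred=-2.0243  r=0.9343  x^+=-1.5497  v^+=0.1566  a^+=0.0843
step 2: x_pred=-1.2907  r=6.5507  x^+=2.0371  v^+=0.5570  a^+=0.2547
step 3: x_pred=2.9235  r=-4.0835  x^+=0.8491  v^+=0.6884  a^+=0.1485
step 4: x_pred=1.8169  r=2.4731  x^+=3.0732  v^+=0.9842  a^+=0.2128
step 5: x_pred=4.4573  r=-2.0773  x^+=3.4020  v^+=1.1543  a^+=0.1588
step 6: x_pred=4.9554  r=-0.7654  x^+=4.5666  v^+=1.3166  a^+=0.1389

a_post = 0.1389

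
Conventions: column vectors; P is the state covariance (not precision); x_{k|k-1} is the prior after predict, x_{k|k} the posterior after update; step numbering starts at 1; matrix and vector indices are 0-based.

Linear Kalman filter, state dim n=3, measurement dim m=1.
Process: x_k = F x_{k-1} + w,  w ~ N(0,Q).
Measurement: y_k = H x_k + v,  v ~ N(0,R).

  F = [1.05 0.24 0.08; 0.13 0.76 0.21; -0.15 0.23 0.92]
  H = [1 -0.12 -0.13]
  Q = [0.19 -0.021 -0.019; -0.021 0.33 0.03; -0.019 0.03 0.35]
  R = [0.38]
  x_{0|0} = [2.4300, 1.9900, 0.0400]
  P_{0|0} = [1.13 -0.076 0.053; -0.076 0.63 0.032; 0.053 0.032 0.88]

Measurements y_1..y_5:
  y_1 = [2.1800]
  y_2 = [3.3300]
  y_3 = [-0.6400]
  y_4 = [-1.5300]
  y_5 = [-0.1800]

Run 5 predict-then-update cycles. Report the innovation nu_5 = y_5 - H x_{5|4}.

step 1: x^-=[3.0323, 1.8367, 0.1300]  P^-=[1.4496 0.2157 -0.0548; 0.2157 0.7499 0.3231; -0.0548 0.3231 1.1577]  S=[1.8325]  K=[0.7808; 0.0457; -0.1332]  nu=[-0.6150]  x^+=[2.5521, 1.8086, 0.2119]  P^+=[0.3324 0.1503 0.1358; 0.1503 0.7461 0.3342; 0.1358 0.3342 1.1252]
step 2: x^-=[3.1307, 1.7508, 0.2281]  P^-=[0.7181 0.3725 0.2930; 0.3725 0.9600 0.6205; 0.2930 0.6205 1.4429]  S=[0.9900]  K=[0.6417; 0.1785; 0.0313]  nu=[0.4390]  x^+=[3.4124, 1.8292, 0.2419]  P^+=[0.3104 0.2592 0.2731; 0.2592 0.9284 0.6150; 0.2731 0.6150 1.4420]
step 3: x^-=[4.0414, 1.8846, 0.1314]  P^-=[0.7951 0.5613 0.5504; 0.5613 1.1975 0.9268; 0.5504 0.9268 1.7936]  S=[0.9737]  K=[0.6739; 0.3051; 0.2116]  nu=[-4.4382]  x^+=[1.0506, 0.5303, -0.8078]  P^+=[0.3529 0.3611 0.4116; 0.3611 1.1069 0.8639; 0.4116 0.8639 1.7500]
step 4: x^-=[1.1658, 0.3700, -0.7787]  P^-=[0.9383 0.7490 0.7888; 0.7490 1.4220 1.2064; 0.7888 1.2064 2.1248]  S=[1.0275]  K=[0.7259; 0.4102; 0.3580]  nu=[-2.7527]  x^+=[-0.8324, -0.7592, -1.7641]  P^+=[0.3968 0.4430 0.5218; 0.4430 1.2491 1.0555; 0.5218 1.0555 1.9931]
step 5: x^-=[-1.1974, -1.0556, -1.6727]  P^-=[1.0637 0.8997 0.9754; 0.8997 1.5990 1.4234; 0.9754 1.4234 2.3841]  S=[1.0819]  K=[0.7662; 0.4832; 0.4573]  nu=[0.6733]  x^+=[-0.6815, -0.7303, -1.3649]  P^+=[0.4286 0.4991 0.5964; 0.4991 1.3464 1.1843; 0.5964 1.1843 2.1579]

innov = [0.6733]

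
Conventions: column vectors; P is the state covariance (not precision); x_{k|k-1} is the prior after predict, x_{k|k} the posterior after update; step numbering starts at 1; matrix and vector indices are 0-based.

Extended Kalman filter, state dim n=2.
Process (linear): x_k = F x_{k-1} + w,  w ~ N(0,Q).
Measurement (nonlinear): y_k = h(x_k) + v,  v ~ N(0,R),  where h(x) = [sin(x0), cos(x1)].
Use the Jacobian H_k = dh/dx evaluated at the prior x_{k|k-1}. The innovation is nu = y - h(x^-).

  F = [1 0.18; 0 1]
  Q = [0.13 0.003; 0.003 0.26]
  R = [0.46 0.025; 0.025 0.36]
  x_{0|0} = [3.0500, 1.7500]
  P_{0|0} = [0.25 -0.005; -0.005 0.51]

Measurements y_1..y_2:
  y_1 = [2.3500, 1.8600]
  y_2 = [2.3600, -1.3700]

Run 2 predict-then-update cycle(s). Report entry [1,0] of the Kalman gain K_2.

K[1,0] = -0.0459

step 1: x^-=[3.3650, 1.7500]  P^-=[0.3947 0.0898; 0.0898 0.7700]  H_jac=[-0.9751 0.0000; 0.0000 -0.9840]  S=[0.8353 0.1112; 0.1112 1.1055]  K=[-0.4563 -0.0340; -0.0138 -0.6840]  nu=[2.5716, 2.0382]  x^+=[2.1223, 0.3204]  P^+=[0.2161 0.0240; 0.0240 0.2506]
step 2: x^-=[2.1800, 0.3204]  P^-=[0.3629 0.0722; 0.0722 0.5106]  H_jac=[-0.5722 0.0000; 0.0000 -0.3150]  S=[0.5788 0.0380; 0.0380 0.4107]  K=[-0.3573 -0.0223; -0.0459 -0.3874]  nu=[1.5399, -2.3191]  x^+=[1.6815, 1.1481]  P^+=[0.2882 0.0538; 0.0538 0.4464]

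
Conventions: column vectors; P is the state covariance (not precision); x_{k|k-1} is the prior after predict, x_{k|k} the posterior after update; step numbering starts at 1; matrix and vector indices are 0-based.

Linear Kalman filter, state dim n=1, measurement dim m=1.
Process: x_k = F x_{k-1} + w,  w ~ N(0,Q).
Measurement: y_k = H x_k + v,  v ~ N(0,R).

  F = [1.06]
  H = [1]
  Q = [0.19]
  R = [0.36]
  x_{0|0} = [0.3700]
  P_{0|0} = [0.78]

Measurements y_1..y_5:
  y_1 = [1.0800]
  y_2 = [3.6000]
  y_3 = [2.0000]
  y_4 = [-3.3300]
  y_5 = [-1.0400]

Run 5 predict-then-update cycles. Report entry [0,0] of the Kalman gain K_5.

step 1: x^-=[0.3922]  P^-=[1.0664]  S=[1.4264]  K=[0.7476]  nu=[0.6878]  x^+=[0.9064]  P^+=[0.2691]
step 2: x^-=[0.9608]  P^-=[0.4924]  S=[0.8524]  K=[0.5777]  nu=[2.6392]  x^+=[2.4854]  P^+=[0.2080]
step 3: x^-=[2.6345]  P^-=[0.4237]  S=[0.7837]  K=[0.5406]  nu=[-0.6345]  x^+=[2.2915]  P^+=[0.1946]
step 4: x^-=[2.4290]  P^-=[0.4087]  S=[0.7687]  K=[0.5317]  nu=[-5.7590]  x^+=[-0.6329]  P^+=[0.1914]
step 5: x^-=[-0.6708]  P^-=[0.4051]  S=[0.7651]  K=[0.5294]  nu=[-0.3692]  x^+=[-0.8663]  P^+=[0.1906]

K[0,0] = 0.5294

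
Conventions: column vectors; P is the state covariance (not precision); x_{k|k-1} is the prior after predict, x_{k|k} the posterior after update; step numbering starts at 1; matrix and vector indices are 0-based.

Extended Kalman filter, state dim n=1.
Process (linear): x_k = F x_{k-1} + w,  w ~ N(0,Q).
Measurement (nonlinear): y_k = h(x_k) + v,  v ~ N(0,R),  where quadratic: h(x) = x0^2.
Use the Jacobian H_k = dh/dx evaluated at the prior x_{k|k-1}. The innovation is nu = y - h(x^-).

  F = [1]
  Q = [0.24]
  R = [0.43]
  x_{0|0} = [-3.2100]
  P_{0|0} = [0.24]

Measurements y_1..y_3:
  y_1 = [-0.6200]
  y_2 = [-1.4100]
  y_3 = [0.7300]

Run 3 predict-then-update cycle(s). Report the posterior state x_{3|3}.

step 1: x^-=[-3.2100]  P^-=[0.4800]  H_jac=[-6.4200]  S=[20.2139]  K=[-0.1524]  nu=[-10.9241]  x^+=[-1.5446]  P^+=[0.0102]
step 2: x^-=[-1.5446]  P^-=[0.2502]  H_jac=[-3.0892]  S=[2.8179]  K=[-0.2743]  nu=[-3.7959]  x^+=[-0.5034]  P^+=[0.0382]
step 3: x^-=[-0.5034]  P^-=[0.2782]  H_jac=[-1.0068]  S=[0.7120]  K=[-0.3934]  nu=[0.4766]  x^+=[-0.6909]  P^+=[0.1680]

x_post = [-0.6909]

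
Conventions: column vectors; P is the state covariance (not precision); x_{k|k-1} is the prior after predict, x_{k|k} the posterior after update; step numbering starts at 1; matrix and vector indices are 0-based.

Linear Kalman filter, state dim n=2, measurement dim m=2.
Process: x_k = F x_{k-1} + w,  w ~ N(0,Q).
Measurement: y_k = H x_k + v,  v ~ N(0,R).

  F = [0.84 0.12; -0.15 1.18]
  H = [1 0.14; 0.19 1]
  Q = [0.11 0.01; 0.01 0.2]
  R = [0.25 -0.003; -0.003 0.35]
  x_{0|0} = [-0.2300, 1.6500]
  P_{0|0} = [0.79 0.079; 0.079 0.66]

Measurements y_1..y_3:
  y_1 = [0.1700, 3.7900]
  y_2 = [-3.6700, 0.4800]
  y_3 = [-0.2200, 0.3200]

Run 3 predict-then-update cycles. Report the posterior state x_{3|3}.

x_post = [-0.9383, 1.2994]

step 1: x^-=[0.0048, 1.9815]  P^-=[0.6929 0.0808; 0.0808 1.1088]  S=[0.9872 0.3668; 0.3668 1.5145]  K=[0.7266 -0.0357; -0.0403 0.7520]  nu=[-0.1122, 1.8076]  x^+=[-0.1413, 3.3454]  P^+=[0.1888 -0.0506; -0.0506 0.2729]
step 2: x^-=[0.2828, 3.9687]  P^-=[0.2370 -0.0243; -0.0243 0.6022]  S=[0.4920 0.1013; 0.1013 0.9515]  K=[0.4808 -0.0295; -0.0077 0.6288]  nu=[-4.5084, -3.5425]  x^+=[-1.7806, 1.7756]  P^+=[0.1253 -0.0356; -0.0356 0.2269]
step 3: x^-=[-1.2826, 2.3623]  P^-=[0.1945 -0.0083; -0.0083 0.5313]  S=[0.4526 0.0998; 0.0998 0.8852]  K=[0.4307 -0.0162; 0.0144 0.5968]  nu=[0.7319, -1.7986]  x^+=[-0.9383, 1.2994]  P^+=[0.1117 -0.0282; -0.0282 0.2142]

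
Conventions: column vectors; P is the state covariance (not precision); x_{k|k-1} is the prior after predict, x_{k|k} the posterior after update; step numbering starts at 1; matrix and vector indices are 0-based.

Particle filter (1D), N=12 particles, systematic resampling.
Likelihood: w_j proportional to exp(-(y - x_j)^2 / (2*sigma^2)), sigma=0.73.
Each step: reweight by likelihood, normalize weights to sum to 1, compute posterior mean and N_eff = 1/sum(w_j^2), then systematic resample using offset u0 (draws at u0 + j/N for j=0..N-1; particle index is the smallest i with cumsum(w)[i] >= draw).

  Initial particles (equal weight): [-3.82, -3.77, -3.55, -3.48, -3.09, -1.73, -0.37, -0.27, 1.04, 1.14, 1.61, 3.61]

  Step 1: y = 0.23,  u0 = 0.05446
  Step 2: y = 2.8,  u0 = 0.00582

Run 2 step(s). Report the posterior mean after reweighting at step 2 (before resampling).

post_mean = 1.3537

step 1: w=[0.0000, 0.0000, 0.0000, 0.0000, 0.0000, 0.0101, 0.2643, 0.2930, 0.2002, 0.1703, 0.0621, 0.0000]  mean=0.3079  Neff=4.3715  idx=[6, 6, 6, 7, 7, 7, 7, 8, 8, 9, 9, 10]
step 2: w=[0.0002, 0.0002, 0.0002, 0.0003, 0.0003, 0.0003, 0.0003, 0.1040, 0.1040, 0.1433, 0.1433, 0.5037]  mean=1.3537  Neff=3.1596  idx=[7, 7, 8, 9, 9, 10, 11, 11, 11, 11, 11, 11]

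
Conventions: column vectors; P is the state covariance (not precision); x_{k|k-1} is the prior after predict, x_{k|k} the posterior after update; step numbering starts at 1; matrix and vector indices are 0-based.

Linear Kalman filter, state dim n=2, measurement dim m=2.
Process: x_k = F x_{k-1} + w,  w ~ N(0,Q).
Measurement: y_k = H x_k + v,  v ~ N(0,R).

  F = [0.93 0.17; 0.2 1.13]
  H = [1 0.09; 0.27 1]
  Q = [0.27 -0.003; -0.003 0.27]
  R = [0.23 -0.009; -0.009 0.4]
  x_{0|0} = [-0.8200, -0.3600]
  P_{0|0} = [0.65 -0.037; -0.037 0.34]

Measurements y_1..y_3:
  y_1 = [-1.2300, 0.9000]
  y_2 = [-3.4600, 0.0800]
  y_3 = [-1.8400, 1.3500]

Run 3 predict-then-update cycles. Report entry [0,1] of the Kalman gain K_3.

K[0,1] = 0.0260

step 1: x^-=[-0.8238, -0.5708]  P^-=[0.8303 0.1431; 0.1431 0.7134]  S=[1.0918 0.4259; 0.4259 1.2512]  K=[0.7585 0.0353; -0.0515 0.6186]  nu=[-0.3548, 1.6932]  x^+=[-1.0331, 0.4949]  P^+=[0.1778 -0.0407; -0.0407 0.2589]
step 2: x^-=[-0.8767, 0.3526]  P^-=[0.4184 0.0356; 0.0356 0.5893]  S=[0.6596 0.1935; 0.1935 1.0390]  K=[0.6317 0.0254; -0.0367 0.5832]  nu=[-2.6150, -0.0359]  x^+=[-2.5296, 0.4275]  P^+=[0.1483 -0.0356; -0.0356 0.2432]
step 3: x^-=[-2.2799, -0.0228]  P^-=[0.3940 0.0327; 0.0327 0.5704]  S=[0.6345 0.1822; 0.1822 1.0168]  K=[0.6181 0.0260; -0.0328 0.5756]  nu=[0.4419, 1.9884]  x^+=[-1.9550, 1.1071]  P^+=[0.1450 -0.0343; -0.0343 0.2398]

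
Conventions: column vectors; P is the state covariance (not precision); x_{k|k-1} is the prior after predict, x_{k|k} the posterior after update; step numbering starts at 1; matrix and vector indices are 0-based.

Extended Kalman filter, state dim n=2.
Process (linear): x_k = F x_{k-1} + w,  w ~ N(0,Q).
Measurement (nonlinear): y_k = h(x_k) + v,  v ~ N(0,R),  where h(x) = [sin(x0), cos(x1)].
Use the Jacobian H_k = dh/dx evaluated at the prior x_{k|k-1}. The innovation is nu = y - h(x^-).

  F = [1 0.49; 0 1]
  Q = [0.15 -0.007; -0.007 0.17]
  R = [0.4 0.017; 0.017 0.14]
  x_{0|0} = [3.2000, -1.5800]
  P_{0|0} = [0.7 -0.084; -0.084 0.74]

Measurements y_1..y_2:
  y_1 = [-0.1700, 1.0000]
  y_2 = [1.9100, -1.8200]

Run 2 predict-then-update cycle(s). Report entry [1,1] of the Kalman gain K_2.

step 1: x^-=[2.4258, -1.5800]  P^-=[0.9454 0.2716; 0.2716 0.9100]  H_jac=[-0.7546 0.0000; 0.0000 1.0000]  S=[0.9383 -0.1879; -0.1879 1.0499]  K=[-0.7348 0.1271; -0.0465 0.8584]  nu=[-0.8262, 1.0092]  x^+=[3.1612, -0.6753]  P^+=[0.3867 0.0053; 0.0053 0.1194]
step 2: x^-=[2.8303, -0.6753]  P^-=[0.5705 0.0568; 0.0568 0.2894]  H_jac=[-0.9519 0.0000; 0.0000 0.6251]  S=[0.9170 -0.0168; -0.0168 0.2531]  K=[-0.5904 0.1011; -0.0459 0.7117]  nu=[1.6037, -2.6005]  x^+=[1.6205, -2.5999]  P^+=[0.2463 0.0066; 0.0066 0.1581]

K[1,1] = 0.7117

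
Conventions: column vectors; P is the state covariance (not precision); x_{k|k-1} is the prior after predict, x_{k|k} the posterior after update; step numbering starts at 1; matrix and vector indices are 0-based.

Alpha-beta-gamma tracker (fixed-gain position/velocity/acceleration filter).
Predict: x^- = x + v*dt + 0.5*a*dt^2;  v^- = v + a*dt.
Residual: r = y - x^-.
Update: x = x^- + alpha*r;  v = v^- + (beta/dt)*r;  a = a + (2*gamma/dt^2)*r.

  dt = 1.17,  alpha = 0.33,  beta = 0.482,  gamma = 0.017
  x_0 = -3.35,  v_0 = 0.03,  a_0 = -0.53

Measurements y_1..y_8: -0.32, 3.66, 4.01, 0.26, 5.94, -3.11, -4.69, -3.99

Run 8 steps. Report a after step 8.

a_post = -0.4976

step 1: x_pred=-3.6777  r=3.3577  x^+=-2.5696  v^+=0.7931  a^+=-0.4466
step 2: x_pred=-1.9473  r=5.6073  x^+=-0.0969  v^+=2.5806  a^+=-0.3073
step 3: x_pred=2.7121  r=1.2979  x^+=3.1404  v^+=2.7558  a^+=-0.2751
step 4: x_pred=6.1763  r=-5.9163  x^+=4.2240  v^+=-0.0034  a^+=-0.4220
step 5: x_pred=3.9311  r=2.0089  x^+=4.5940  v^+=0.3304  a^+=-0.3721
step 6: x_pred=4.7259  r=-7.8359  x^+=2.1400  v^+=-3.3331  a^+=-0.5668
step 7: x_pred=-2.1477  r=-2.5423  x^+=-2.9866  v^+=-5.0436  a^+=-0.6299
step 8: x_pred=-9.3188  r=5.3288  x^+=-7.5603  v^+=-3.5853  a^+=-0.4976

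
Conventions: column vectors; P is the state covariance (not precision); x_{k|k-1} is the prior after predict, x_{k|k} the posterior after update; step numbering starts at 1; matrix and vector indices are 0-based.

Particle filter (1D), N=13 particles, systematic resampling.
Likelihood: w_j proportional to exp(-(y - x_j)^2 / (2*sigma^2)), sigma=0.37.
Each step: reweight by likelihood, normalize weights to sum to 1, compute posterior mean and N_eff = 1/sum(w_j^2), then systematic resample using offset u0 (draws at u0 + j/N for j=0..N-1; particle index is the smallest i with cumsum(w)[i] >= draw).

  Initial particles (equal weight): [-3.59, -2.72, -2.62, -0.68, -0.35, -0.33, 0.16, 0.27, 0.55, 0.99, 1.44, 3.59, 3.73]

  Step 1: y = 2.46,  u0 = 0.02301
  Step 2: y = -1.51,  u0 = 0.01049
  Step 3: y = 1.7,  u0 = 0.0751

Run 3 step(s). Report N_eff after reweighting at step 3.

step 1: w=[0.0000, 0.0000, 0.0000, 0.0000, 0.0000, 0.0000, 0.0000, 0.0000, 0.0000, 0.0107, 0.6402, 0.2699, 0.0791]  mean=2.1966  Neff=2.0444  idx=[10, 10, 10, 10, 10, 10, 10, 10, 10, 11, 11, 11, 12]
step 2: w=[0.1111, 0.1111, 0.1111, 0.1111, 0.1111, 0.1111, 0.1111, 0.1111, 0.1111, 0.0000, 0.0000, 0.0000, 0.0000]  mean=1.4400  Neff=9.0000  idx=[0, 0, 1, 2, 2, 3, 4, 4, 5, 6, 7, 7, 8]
step 3: w=[0.0769, 0.0769, 0.0769, 0.0769, 0.0769, 0.0769, 0.0769, 0.0769, 0.0769, 0.0769, 0.0769, 0.0769, 0.0769]  mean=1.4400  Neff=13.0000  idx=[0, 1, 2, 3, 4, 5, 6, 7, 8, 9, 10, 11, 12]

N_eff = 13.0000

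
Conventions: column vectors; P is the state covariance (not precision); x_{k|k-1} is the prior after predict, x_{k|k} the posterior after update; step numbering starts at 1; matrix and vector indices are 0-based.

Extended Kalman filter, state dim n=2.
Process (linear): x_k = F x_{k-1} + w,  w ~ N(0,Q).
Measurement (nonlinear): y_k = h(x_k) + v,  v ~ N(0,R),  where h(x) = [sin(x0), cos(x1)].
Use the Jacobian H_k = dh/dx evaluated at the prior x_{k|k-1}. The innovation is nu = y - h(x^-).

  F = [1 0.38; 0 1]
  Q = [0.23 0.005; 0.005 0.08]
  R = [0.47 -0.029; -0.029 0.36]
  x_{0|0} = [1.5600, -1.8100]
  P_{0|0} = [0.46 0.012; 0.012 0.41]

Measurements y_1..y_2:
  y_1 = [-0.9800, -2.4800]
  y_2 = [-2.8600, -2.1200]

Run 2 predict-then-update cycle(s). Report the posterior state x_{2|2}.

x_post = [-1.2022, -3.0597]

step 1: x^-=[0.8722, -1.8100]  P^-=[0.7583 0.1728; 0.1728 0.4900]  H_jac=[0.6431 0.0000; 0.0000 0.9715]  S=[0.7837 0.0790; 0.0790 0.8225]  K=[0.6077 0.1458; 0.0843 0.5707]  nu=[-1.7457, -2.2431]  x^+=[-0.5156, -3.2373]  P^+=[0.4375 0.0359; 0.0359 0.2090]
step 2: x^-=[-1.7457, -3.2373]  P^-=[0.7249 0.1203; 0.1203 0.2890]  H_jac=[-0.1741 0.0000; 0.0000 -0.0955]  S=[0.4920 -0.0270; -0.0270 0.3626]  K=[-0.2593 -0.0510; -0.0469 -0.0796]  nu=[-1.8753, -1.1246]  x^+=[-1.2022, -3.0597]  P^+=[0.6916 0.1134; 0.1134 0.2858]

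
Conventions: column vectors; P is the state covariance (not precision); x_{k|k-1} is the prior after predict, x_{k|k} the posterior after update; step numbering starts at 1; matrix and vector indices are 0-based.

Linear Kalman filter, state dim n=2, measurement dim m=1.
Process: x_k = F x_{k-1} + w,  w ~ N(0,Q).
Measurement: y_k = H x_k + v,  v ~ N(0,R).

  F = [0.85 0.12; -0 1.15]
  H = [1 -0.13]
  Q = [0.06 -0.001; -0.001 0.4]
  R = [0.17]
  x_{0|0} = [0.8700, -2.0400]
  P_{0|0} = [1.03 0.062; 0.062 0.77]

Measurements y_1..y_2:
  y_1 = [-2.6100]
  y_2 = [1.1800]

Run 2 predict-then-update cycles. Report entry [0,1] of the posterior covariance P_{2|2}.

P_post[0,1] = 0.3308

step 1: x^-=[0.4947, -2.3460]  P^-=[0.8279 0.1659; 0.1659 1.4183]  S=[0.9788]  K=[0.8239; -0.0189]  nu=[-3.4097]  x^+=[-2.3144, -2.2815]  P^+=[0.1636 0.1811; 0.1811 1.4180]
step 2: x^-=[-2.2410, -2.6237]  P^-=[0.2356 0.3717; 0.3717 2.2753]  S=[0.3474]  K=[0.5390; 0.2186]  nu=[3.0799]  x^+=[-0.5808, -1.9504]  P^+=[0.1346 0.3308; 0.3308 2.2587]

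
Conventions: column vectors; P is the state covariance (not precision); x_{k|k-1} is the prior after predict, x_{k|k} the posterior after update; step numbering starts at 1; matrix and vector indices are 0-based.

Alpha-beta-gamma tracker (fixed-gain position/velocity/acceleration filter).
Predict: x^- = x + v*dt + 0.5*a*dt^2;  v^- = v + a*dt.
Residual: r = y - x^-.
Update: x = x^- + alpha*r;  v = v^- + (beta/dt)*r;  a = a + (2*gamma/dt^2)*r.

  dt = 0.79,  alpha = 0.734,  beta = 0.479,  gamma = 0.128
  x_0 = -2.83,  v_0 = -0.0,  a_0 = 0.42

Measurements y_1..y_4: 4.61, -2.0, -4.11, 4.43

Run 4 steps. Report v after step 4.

step 1: x_pred=-2.6989  r=7.3089  x^+=2.6658  v^+=4.7634  a^+=3.4181
step 2: x_pred=7.4955  r=-9.4955  x^+=0.5258  v^+=1.7063  a^+=-0.4769
step 3: x_pred=1.7249  r=-5.8349  x^+=-2.5579  v^+=-2.2084  a^+=-2.8704
step 4: x_pred=-5.1982  r=9.6282  x^+=1.8689  v^+=1.3619  a^+=1.0791

v_post = 1.3619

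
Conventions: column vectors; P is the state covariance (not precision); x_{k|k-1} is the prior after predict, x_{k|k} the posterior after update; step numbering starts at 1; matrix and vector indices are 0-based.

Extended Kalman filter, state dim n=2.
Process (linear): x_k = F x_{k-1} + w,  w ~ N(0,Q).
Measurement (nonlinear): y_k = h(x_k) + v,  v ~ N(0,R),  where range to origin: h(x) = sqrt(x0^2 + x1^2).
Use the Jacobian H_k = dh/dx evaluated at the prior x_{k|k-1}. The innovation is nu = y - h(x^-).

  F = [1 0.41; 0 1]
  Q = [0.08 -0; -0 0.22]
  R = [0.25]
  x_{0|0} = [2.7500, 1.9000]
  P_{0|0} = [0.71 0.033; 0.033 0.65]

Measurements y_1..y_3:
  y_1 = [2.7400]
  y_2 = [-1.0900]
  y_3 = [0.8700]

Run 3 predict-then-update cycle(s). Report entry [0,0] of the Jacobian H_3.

step 1: x^-=[3.5290, 1.9000]  P^-=[0.9263 0.2995; 0.2995 0.8700]  H_jac=[0.8805 0.4741]  S=[1.4137]  K=[0.6774; 0.4783]  nu=[-1.2680]  x^+=[2.6701, 1.2936]  P^+=[0.2777 -0.1585; -0.1585 0.5466]
step 2: x^-=[3.2005, 1.2936]  P^-=[0.3196 0.0656; 0.0656 0.7666]  H_jac=[0.9271 0.3747]  S=[0.6779]  K=[0.4733; 0.5135]  nu=[-4.5420]  x^+=[1.0507, -1.0386]  P^+=[0.1677 -0.0992; -0.0992 0.5879]
step 3: x^-=[0.6248, -1.0386]  P^-=[0.2652 0.1419; 0.1419 0.8079]  H_jac=[0.5155 -0.8569]  S=[0.7883]  K=[0.0192; -0.7854]  nu=[-0.3421]  x^+=[0.6183, -0.7700]  P^+=[0.2649 0.1538; 0.1538 0.3216]

H_jac[0,0] = 0.5155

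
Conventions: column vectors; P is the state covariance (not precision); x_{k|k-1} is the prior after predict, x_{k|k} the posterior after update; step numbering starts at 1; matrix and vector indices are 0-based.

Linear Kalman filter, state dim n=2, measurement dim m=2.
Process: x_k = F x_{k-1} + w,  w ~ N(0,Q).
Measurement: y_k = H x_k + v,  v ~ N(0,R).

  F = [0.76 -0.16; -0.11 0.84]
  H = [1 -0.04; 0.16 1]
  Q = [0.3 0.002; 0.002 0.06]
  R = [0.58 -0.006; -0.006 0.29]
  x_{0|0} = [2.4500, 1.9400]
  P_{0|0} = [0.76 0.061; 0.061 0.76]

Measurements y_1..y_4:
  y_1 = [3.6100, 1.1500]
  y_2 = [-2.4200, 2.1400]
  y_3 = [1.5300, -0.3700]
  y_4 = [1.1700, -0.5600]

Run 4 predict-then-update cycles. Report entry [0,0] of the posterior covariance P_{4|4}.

step 1: x^-=[1.5516, 1.3601]  P^-=[0.7436 -0.1237; -0.1237 0.5942]  S=[1.3344 -0.0337; -0.0337 0.8636]  K=[0.5614 0.0165; -0.0938 0.6614]  nu=[2.1128, -0.4584]  x^+=[2.7301, 0.8588]  P^+=[0.3235 -0.0504; -0.0504 0.2004]
step 2: x^-=[1.9375, 0.4210]  P^-=[0.5042 -0.0850; -0.0850 0.2146]  S=[1.0914 -0.0184; -0.0184 0.4903]  K=[0.4653 0.0086; -0.0789 0.4070]  nu=[-4.3406, 1.4090]  x^+=[-0.0700, 1.3371]  P^+=[0.2681 -0.0432; -0.0432 0.1254]
step 3: x^-=[-0.2671, 1.1308]  P^-=[0.4686 -0.0656; -0.0656 0.1597]  S=[1.0541 -0.0026; -0.0026 0.4407]  K=[0.4471 0.0239; -0.0675 0.3382]  nu=[1.8423, -1.4581]  x^+=[0.5217, 0.5134]  P^+=[0.2577 -0.0370; -0.0370 0.1044]
step 4: x^-=[0.3144, 0.3739]  P^-=[0.4605 -0.0578; -0.0578 0.1436]  S=[1.0454 0.0045; 0.0045 0.4269]  K=[0.4426 0.0325; -0.0622 0.3154]  nu=[0.8706, -0.9842]  x^+=[0.6677, 0.0093]  P^+=[0.2551 -0.0341; -0.0341 0.0973]

P_post[0,0] = 0.2551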